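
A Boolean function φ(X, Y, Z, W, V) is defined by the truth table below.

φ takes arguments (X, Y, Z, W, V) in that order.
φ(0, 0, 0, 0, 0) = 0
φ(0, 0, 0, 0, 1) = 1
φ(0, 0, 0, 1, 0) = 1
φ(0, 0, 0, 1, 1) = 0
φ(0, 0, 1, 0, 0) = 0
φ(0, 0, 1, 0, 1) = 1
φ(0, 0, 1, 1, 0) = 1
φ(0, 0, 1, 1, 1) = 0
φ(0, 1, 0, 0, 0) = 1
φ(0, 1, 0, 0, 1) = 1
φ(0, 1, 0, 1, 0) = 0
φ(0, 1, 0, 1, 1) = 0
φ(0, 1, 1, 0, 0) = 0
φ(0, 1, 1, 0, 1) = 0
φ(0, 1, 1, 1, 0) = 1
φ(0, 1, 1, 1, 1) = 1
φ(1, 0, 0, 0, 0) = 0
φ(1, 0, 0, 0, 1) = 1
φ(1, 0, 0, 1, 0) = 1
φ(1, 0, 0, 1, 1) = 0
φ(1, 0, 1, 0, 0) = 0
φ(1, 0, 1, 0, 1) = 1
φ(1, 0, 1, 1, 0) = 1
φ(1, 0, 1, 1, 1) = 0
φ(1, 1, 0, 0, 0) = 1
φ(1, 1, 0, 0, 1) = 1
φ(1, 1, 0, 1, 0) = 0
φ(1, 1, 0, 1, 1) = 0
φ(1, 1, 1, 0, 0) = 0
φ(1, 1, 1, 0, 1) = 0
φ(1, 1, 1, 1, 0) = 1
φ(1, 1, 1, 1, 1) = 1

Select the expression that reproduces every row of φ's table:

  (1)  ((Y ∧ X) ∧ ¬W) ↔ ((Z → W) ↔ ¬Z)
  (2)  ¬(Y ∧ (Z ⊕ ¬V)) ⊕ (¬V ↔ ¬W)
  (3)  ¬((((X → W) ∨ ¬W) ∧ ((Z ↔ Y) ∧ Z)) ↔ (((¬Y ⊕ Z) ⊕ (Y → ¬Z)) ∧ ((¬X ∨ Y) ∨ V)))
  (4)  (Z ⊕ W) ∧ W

2

(1) fails at (0,0,0,0,1): the formula yields 0, φ is 1.
(3) fails at (0,0,0,0,1): the formula yields 0, φ is 1.
(4) fails at (0,0,0,0,1): the formula yields 0, φ is 1.
That leaves (2). Evaluating it on every row reproduces the table of φ exactly.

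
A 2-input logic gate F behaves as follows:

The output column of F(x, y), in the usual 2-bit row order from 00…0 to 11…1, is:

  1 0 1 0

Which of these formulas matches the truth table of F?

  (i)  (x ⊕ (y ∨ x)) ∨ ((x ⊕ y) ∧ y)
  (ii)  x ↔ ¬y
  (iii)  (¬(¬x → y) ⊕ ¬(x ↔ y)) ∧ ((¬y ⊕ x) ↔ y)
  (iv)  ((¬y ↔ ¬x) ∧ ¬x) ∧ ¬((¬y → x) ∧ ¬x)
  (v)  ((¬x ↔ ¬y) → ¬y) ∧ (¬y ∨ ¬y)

v

(i) disagrees with F on (0,0) (formula → 0, table → 1); rule it out.
(ii) disagrees with F on (0,0) (formula → 0, table → 1); rule it out.
(iii) disagrees with F on (0,0) (formula → 0, table → 1); rule it out.
(iv) disagrees with F on (1,0) (formula → 0, table → 1); rule it out.
(v) is the remaining candidate, and it agrees with F on all 4 inputs.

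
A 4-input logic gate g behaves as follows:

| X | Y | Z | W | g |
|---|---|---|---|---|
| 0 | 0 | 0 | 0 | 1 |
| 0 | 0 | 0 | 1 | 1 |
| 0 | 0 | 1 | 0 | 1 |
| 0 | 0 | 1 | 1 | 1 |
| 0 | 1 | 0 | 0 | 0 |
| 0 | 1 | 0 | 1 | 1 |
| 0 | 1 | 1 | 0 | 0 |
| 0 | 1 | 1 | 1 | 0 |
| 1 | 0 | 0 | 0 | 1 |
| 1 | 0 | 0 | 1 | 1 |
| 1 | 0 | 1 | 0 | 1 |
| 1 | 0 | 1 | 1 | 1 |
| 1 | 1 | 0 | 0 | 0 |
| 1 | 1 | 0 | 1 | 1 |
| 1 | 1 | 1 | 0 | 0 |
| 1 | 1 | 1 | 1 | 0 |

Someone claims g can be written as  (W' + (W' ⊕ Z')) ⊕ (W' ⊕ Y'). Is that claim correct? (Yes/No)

Test each input against both g and the formula:
  X=0, Y=0, Z=0, W=0: formula gives 1, g = 1 ✓
  X=0, Y=0, Z=0, W=1: formula gives 0, but g = 1 ✗
Since they disagree at (0,0,0,1), the expression is not a correct formula for g.

No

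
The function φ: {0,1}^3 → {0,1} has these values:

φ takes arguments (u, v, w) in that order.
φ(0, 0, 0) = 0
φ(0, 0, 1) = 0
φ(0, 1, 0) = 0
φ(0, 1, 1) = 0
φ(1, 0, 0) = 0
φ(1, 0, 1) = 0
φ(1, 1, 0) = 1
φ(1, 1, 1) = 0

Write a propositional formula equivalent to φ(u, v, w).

φ(u, v, w) = (u AND v) AND NOT w

φ is 1 on exactly one input, (1,1,0), whose minterm is u·v·¬w. So φ is just that conjunction.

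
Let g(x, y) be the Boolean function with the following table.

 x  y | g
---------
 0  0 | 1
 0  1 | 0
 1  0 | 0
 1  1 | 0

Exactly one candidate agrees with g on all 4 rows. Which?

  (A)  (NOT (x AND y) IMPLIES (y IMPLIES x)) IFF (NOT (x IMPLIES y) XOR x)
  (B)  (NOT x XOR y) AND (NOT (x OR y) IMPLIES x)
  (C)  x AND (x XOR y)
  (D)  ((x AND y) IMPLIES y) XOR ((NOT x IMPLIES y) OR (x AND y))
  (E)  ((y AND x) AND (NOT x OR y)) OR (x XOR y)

(A): at (0,0) it gives 0, but g = 1 — eliminated.
(B): at (0,0) it gives 0, but g = 1 — eliminated.
(C): at (0,0) it gives 0, but g = 1 — eliminated.
(E): at (0,0) it gives 0, but g = 1 — eliminated.
Only (D) survives; checking it on all 4 rows confirms it matches g.

D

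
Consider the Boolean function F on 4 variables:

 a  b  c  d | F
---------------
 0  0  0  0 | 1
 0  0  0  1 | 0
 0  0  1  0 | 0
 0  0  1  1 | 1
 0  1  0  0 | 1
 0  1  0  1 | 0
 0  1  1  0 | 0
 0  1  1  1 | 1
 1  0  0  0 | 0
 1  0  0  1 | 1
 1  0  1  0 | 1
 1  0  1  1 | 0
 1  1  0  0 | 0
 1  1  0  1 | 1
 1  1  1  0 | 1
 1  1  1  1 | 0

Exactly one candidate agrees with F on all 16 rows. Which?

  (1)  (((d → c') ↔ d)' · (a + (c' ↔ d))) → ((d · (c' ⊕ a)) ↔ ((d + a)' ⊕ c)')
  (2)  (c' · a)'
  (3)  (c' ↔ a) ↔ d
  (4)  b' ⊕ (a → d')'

3

(1): at (0,0,0,1) it gives 1, but F = 0 — eliminated.
(2): at (0,0,0,1) it gives 1, but F = 0 — eliminated.
(4): at (0,0,0,1) it gives 1, but F = 0 — eliminated.
(3) is the remaining candidate, and it agrees with F on all 16 inputs.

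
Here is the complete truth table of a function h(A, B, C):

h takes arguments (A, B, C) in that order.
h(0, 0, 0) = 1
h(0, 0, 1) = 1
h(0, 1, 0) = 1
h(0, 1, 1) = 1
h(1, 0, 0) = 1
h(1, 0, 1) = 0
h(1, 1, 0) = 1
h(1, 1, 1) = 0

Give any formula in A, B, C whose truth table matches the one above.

h(A, B, C) = NOT (((A AND NOT B) AND C) OR ((A AND B) AND C))

h is 0 on only 2 rows — (1,0,1), (1,1,1). Writing each as a minterm (A·¬B·C, A·B·C) and OR-ing them characterizes exactly where h=0, so h is the negation of that disjunction.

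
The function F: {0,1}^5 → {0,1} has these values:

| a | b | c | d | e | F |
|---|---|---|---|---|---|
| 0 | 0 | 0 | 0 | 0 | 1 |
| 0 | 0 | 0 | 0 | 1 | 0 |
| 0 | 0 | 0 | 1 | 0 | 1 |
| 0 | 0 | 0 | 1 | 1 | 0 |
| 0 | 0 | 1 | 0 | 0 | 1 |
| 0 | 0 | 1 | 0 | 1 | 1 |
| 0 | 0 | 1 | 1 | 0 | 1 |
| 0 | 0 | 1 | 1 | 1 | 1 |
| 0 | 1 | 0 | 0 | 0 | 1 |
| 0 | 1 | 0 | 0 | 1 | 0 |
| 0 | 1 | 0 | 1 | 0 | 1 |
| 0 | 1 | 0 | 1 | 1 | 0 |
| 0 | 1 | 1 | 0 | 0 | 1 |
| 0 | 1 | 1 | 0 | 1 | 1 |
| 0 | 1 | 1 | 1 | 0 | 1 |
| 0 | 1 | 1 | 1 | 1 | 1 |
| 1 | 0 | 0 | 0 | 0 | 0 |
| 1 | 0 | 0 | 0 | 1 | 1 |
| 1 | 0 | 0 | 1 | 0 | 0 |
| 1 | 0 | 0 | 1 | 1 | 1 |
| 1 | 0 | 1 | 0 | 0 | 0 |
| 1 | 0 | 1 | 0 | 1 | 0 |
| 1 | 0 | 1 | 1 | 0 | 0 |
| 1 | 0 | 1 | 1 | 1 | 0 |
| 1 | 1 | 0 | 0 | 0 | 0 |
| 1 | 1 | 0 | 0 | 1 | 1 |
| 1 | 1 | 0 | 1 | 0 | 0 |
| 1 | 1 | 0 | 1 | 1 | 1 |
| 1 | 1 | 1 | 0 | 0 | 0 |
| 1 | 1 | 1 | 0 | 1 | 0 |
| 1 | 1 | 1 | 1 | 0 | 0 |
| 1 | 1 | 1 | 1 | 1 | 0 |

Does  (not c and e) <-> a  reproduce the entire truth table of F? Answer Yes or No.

Yes

Evaluate (not c and e) <-> a on each row and compare to F:
  a=0, b=0, c=0, d=0, e=0: formula gives 1, F = 1 ✓
  a=0, b=0, c=0, d=0, e=1: formula gives 0, F = 0 ✓
  a=0, b=0, c=0, d=1, e=0: formula gives 1, F = 1 ✓
  a=0, b=0, c=0, d=1, e=1: formula gives 0, F = 0 ✓
  … (the remaining 28 rows also agree.)
No disagreement on any input; they are logically equivalent.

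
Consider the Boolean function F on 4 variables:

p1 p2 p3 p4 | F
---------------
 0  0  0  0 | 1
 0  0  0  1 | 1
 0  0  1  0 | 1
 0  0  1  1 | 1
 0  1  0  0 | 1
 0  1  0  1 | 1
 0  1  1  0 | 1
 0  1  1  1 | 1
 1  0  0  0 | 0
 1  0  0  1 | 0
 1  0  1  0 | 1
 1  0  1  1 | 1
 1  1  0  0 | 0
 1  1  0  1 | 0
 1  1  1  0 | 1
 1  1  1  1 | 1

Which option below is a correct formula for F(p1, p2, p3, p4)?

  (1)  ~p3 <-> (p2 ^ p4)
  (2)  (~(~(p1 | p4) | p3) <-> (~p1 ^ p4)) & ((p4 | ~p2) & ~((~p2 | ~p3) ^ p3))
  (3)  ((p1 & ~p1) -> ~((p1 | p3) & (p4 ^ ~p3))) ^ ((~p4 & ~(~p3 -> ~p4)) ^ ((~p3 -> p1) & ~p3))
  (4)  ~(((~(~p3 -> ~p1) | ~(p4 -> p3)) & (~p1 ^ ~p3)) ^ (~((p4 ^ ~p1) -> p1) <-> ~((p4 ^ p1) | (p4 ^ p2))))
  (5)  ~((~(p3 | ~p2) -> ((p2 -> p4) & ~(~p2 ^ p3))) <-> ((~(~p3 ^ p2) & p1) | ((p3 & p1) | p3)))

3

(1): at (0,0,0,0) it gives 0, but F = 1 — eliminated.
(2): at (0,0,0,0) it gives 0, but F = 1 — eliminated.
(4): at (0,0,0,0) it gives 0, but F = 1 — eliminated.
(5): at (0,0,1,0) it gives 0, but F = 1 — eliminated.
That leaves (3). Evaluating it on every row reproduces the table of F exactly.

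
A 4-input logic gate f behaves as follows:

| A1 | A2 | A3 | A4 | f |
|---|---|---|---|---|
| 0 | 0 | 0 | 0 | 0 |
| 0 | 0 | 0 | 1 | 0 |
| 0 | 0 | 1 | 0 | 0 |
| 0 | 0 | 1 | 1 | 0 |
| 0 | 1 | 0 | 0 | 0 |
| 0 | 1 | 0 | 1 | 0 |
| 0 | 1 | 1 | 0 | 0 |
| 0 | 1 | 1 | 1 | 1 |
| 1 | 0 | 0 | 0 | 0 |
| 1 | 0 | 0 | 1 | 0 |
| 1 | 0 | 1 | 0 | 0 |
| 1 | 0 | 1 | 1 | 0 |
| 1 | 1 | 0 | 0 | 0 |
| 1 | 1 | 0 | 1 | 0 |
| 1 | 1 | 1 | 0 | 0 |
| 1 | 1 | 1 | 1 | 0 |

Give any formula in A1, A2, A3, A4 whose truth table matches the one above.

f(A1, A2, A3, A4) = ((¬A1 ∧ A2) ∧ A3) ∧ A4

Only row (0,1,1,1) gives 1. That row's minterm ¬A1·A2·A3·A4 is f directly.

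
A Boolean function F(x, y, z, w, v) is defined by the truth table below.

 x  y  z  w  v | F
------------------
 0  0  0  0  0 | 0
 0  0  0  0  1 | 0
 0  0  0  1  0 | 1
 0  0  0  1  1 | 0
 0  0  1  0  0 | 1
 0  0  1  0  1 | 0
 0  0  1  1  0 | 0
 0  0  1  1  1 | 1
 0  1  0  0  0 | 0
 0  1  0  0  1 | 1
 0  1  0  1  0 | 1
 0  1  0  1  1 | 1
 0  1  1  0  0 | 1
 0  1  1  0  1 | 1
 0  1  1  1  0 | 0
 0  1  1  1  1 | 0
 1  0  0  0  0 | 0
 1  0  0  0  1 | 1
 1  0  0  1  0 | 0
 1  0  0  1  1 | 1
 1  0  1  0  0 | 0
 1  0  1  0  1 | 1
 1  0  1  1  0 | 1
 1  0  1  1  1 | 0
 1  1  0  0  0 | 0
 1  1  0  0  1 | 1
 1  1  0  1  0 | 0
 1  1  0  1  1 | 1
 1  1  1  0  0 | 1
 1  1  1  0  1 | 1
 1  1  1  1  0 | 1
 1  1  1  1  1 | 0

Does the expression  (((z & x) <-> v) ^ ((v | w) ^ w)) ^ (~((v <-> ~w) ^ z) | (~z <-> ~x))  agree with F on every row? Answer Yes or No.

Evaluate (((z & x) <-> v) ^ ((v | w) ^ w)) ^ (~((v <-> ~w) ^ z) | (~z <-> ~x)) on each row and compare to F:
  x=0, y=0, z=0, w=0, v=0: formula gives 0, F = 0 ✓
  x=0, y=0, z=0, w=0, v=1: formula gives 0, F = 0 ✓
  x=0, y=0, z=0, w=1, v=0: formula gives 0, but F = 1 ✗
Since they disagree at (0,0,0,1,0), the expression is not a correct formula for F.

No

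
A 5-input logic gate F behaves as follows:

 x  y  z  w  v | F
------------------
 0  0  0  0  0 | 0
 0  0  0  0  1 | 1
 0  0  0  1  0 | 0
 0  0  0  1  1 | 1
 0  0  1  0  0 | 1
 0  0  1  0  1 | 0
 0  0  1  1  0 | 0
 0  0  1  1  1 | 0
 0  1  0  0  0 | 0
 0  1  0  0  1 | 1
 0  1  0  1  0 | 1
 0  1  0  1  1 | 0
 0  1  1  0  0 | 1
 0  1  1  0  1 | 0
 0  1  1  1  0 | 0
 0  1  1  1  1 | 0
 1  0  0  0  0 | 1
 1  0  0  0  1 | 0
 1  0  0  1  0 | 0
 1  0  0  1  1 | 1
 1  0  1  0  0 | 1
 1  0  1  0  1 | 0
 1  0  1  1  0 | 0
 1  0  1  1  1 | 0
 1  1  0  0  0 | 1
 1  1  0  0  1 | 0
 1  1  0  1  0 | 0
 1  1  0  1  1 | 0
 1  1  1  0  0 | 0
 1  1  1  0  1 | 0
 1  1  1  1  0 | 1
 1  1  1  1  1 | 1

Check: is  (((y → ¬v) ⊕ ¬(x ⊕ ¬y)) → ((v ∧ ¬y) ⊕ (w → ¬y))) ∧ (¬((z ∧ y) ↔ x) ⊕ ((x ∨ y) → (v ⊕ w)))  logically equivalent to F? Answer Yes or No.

No

Evaluate (((y → ¬v) ⊕ ¬(x ⊕ ¬y)) → ((v ∧ ¬y) ⊕ (w → ¬y))) ∧ (¬((z ∧ y) ↔ x) ⊕ ((x ∨ y) → (v ⊕ w))) on each row and compare to F:
  x=0, y=0, z=0, w=0, v=0: formula gives 1, but F = 0 ✗
A single disagreement suffices: at (0,0,0,0,0) they differ, so the formula does not compute F.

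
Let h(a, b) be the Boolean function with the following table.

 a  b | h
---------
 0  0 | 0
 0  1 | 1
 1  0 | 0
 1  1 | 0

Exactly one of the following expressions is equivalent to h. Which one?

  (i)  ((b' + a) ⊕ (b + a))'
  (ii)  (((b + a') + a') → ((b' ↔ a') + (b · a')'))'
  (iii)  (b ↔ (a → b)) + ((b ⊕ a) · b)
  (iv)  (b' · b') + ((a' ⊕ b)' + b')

(i) fails at (0,1): the formula yields 0, h is 1.
(iii) fails at (1,0): the formula yields 1, h is 0.
(iv) fails at (0,0): the formula yields 1, h is 0.
Only (ii) survives; checking it on all 4 rows confirms it matches h.

ii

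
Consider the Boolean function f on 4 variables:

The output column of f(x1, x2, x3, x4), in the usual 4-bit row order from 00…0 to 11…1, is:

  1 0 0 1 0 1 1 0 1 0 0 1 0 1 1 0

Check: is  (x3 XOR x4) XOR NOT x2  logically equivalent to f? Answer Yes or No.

Test each input against both f and the formula:
  x1=0, x2=0, x3=0, x4=0: formula gives 1, f = 1 ✓
  x1=0, x2=0, x3=0, x4=1: formula gives 0, f = 0 ✓
  x1=0, x2=0, x3=1, x4=0: formula gives 0, f = 0 ✓
  x1=0, x2=0, x3=1, x4=1: formula gives 1, f = 1 ✓
  …and likewise for the remaining 12 rows.
All 16 rows match — the expression computes f exactly.

Yes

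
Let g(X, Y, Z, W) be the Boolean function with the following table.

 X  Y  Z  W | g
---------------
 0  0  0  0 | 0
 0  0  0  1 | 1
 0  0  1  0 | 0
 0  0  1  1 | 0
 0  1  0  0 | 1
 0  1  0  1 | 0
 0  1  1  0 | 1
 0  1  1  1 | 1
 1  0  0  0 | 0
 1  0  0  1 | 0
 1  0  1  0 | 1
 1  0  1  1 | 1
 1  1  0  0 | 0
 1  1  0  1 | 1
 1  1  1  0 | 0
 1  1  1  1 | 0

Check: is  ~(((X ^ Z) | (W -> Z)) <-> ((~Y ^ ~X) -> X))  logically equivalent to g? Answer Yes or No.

Check the formula against g row by row:
  X=0, Y=0, Z=0, W=0: formula gives 0, g = 0 ✓
  X=0, Y=0, Z=0, W=1: formula gives 1, g = 1 ✓
  X=0, Y=0, Z=1, W=0: formula gives 0, g = 0 ✓
  X=0, Y=0, Z=1, W=1: formula gives 0, g = 0 ✓
  …
  X=1, Y=0, Z=1, W=0: formula gives 0, but g = 1 ✗
Row (1,0,1,0) is a counterexample, so the formula is not equivalent to g.

No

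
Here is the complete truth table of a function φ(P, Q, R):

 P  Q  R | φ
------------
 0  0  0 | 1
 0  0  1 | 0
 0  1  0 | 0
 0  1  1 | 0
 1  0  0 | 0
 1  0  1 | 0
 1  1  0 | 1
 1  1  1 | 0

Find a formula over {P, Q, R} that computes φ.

φ(P, Q, R) = ((¬P ∧ ¬Q) ∧ ¬R) ∨ ((P ∧ Q) ∧ ¬R)

φ=1 on 2 inputs: (0,0,0), (1,1,0). Reading each as a conjunction of literals (¬P·¬Q·¬R, P·Q·¬R) and taking the OR gives the canonical DNF.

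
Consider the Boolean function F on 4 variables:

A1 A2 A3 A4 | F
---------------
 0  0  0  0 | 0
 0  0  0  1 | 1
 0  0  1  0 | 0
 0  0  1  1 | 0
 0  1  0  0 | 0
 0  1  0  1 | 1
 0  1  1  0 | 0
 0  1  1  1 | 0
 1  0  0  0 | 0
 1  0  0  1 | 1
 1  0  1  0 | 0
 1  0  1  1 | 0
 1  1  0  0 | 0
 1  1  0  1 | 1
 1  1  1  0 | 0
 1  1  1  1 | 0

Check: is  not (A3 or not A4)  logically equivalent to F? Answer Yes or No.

Check the formula against F row by row:
  A1=0, A2=0, A3=0, A4=0: formula gives 0, F = 0 ✓
  A1=0, A2=0, A3=0, A4=1: formula gives 1, F = 1 ✓
  A1=0, A2=0, A3=1, A4=0: formula gives 0, F = 0 ✓
  A1=0, A2=0, A3=1, A4=1: formula gives 0, F = 0 ✓
  …and likewise for the remaining 12 rows.
All 16 rows match — the expression computes F exactly.

Yes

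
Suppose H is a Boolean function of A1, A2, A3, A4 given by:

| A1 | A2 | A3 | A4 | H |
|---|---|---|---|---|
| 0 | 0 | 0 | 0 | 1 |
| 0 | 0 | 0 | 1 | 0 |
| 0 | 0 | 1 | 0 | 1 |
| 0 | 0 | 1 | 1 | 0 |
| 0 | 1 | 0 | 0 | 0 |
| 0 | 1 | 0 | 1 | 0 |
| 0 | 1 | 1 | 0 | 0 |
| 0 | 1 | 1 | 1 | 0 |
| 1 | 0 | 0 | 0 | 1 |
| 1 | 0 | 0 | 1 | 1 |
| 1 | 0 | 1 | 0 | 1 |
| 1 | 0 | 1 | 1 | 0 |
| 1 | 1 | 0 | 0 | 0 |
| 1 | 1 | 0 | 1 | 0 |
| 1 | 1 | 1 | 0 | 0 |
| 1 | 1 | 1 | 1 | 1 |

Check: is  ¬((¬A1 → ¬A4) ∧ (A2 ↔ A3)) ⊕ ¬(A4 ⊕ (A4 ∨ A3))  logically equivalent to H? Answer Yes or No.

Yes

Test each input against both H and the formula:
  A1=0, A2=0, A3=0, A4=0: formula gives 1, H = 1 ✓
  A1=0, A2=0, A3=0, A4=1: formula gives 0, H = 0 ✓
  A1=0, A2=0, A3=1, A4=0: formula gives 1, H = 1 ✓
  A1=0, A2=0, A3=1, A4=1: formula gives 0, H = 0 ✓
  … (the remaining 12 rows also agree.)
Every row agrees, so the formula is equivalent.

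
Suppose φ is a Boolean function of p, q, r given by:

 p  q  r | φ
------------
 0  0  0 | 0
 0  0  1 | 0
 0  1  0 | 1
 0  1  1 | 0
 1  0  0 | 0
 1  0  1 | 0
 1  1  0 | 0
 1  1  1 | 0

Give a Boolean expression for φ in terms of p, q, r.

φ(p, q, r) = (not p and q) and not r

Only row (0,1,0) gives 1. That row's minterm ¬p·q·¬r is φ directly.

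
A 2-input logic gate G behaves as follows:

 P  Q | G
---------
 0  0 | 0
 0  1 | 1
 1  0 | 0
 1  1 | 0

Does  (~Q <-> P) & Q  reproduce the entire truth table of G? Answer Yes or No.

Evaluate (~Q <-> P) & Q on each row and compare to G:
  P=0, Q=0: formula gives 0, G = 0 ✓
  P=0, Q=1: formula gives 1, G = 1 ✓
  P=1, Q=0: formula gives 0, G = 0 ✓
  P=1, Q=1: formula gives 0, G = 0 ✓
Every row agrees, so the formula is equivalent.

Yes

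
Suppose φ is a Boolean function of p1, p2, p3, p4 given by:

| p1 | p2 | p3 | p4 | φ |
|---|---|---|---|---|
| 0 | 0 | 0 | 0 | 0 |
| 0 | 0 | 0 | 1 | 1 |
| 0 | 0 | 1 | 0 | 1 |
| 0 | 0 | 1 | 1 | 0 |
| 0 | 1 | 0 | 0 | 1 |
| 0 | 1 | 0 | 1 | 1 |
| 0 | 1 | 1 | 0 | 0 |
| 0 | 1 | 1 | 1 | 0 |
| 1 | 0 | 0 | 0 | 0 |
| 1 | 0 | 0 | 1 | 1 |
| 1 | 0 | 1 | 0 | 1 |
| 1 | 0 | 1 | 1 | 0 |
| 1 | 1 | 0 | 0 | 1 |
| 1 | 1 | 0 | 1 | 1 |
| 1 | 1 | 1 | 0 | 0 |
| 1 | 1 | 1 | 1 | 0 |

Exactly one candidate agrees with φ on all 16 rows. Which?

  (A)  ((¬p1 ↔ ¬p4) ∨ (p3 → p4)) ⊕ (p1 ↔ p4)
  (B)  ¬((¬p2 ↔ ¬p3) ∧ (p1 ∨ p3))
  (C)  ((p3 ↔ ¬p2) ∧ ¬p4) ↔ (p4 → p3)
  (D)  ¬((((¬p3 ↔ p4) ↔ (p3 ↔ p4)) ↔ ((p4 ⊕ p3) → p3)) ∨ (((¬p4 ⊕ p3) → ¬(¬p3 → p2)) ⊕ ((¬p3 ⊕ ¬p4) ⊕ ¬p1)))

(A) fails at (0,0,1,0): the formula yields 0, φ is 1.
(B) fails at (0,0,0,0): the formula yields 1, φ is 0.
(D) fails at (0,0,0,0): the formula yields 1, φ is 0.
(C) is the remaining candidate, and it agrees with φ on all 16 inputs.

C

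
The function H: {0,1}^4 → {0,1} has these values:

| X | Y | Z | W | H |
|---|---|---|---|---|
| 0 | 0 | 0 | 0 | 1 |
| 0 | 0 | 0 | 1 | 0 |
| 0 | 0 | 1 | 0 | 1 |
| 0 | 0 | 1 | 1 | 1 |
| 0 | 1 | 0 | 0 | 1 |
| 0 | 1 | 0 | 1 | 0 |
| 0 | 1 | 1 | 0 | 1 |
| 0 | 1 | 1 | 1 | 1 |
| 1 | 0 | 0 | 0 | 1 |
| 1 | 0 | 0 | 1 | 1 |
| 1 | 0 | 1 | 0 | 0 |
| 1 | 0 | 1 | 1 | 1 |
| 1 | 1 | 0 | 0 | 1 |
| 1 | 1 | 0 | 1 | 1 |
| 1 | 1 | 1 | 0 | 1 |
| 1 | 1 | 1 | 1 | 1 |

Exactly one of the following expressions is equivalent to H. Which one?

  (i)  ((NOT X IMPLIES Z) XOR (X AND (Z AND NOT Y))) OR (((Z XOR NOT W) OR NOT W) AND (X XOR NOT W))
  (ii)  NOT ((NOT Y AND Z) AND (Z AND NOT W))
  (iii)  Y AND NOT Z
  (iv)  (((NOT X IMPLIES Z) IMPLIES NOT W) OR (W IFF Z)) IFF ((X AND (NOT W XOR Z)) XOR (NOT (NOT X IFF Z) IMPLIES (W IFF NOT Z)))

i

(ii): at (0,0,0,1) it gives 1, but H = 0 — eliminated.
(iii): at (0,0,0,0) it gives 0, but H = 1 — eliminated.
(iv): at (0,0,0,0) it gives 0, but H = 1 — eliminated.
Only (i) survives; checking it on all 16 rows confirms it matches H.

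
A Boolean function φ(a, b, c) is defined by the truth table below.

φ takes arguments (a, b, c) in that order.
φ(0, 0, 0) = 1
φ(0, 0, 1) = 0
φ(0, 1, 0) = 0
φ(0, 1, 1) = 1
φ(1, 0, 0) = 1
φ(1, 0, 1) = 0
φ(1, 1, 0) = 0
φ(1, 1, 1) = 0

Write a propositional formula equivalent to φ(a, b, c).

φ(a, b, c) = (((~a & ~b) & ~c) | ((~a & b) & c)) | ((a & ~b) & ~c)

The 1-rows are (0,0,0), (0,1,1), (1,0,0). Each contributes one minterm — ¬a·¬b·¬c; ¬a·b·c; a·¬b·¬c — and their disjunction is a sum-of-products form of φ.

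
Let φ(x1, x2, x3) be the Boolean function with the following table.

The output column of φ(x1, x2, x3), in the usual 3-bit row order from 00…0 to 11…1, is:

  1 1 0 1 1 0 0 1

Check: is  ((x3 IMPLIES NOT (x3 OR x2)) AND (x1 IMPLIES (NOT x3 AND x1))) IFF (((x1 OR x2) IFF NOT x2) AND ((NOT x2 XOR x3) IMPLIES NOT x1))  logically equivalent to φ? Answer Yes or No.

Evaluate ((x3 IMPLIES NOT (x3 OR x2)) AND (x1 IMPLIES (NOT x3 AND x1))) IFF (((x1 OR x2) IFF NOT x2) AND ((NOT x2 XOR x3) IMPLIES NOT x1)) on each row and compare to φ:
  x1=0, x2=0, x3=0: formula gives 0, but φ = 1 ✗
A single disagreement suffices: at (0,0,0) they differ, so the formula does not compute φ.

No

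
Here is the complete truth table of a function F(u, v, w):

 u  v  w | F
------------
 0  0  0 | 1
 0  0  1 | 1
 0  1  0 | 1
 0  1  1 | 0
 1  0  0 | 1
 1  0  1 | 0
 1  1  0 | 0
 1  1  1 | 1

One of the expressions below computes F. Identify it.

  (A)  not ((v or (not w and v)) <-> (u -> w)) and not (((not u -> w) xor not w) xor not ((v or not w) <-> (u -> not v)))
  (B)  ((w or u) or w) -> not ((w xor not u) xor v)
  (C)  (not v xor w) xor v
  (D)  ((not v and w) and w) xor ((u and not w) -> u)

(A): at (0,0,0) it gives 0, but F = 1 — eliminated.
(C): at (0,0,1) it gives 0, but F = 1 — eliminated.
(D): at (0,0,1) it gives 0, but F = 1 — eliminated.
(B) is the remaining candidate, and it agrees with F on all 8 inputs.

B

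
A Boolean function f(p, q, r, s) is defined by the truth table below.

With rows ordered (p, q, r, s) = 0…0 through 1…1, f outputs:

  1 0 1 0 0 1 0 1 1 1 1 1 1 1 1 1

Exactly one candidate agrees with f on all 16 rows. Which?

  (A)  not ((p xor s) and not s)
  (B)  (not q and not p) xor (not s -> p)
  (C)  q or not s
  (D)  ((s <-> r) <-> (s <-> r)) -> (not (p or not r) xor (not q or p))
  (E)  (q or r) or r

(A): at (0,0,0,1) it gives 1, but f = 0 — eliminated.
(C): at (0,1,0,0) it gives 1, but f = 0 — eliminated.
(D): at (0,0,0,1) it gives 1, but f = 0 — eliminated.
(E): at (0,0,0,0) it gives 0, but f = 1 — eliminated.
That leaves (B). Evaluating it on every row reproduces the table of f exactly.

B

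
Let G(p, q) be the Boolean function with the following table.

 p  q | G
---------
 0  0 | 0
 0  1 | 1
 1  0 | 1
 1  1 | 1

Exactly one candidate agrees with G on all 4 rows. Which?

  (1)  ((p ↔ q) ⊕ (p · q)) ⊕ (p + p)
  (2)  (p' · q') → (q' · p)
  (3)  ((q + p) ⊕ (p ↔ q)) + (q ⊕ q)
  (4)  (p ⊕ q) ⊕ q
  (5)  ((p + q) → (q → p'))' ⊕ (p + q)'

2

(1) disagrees with G on (0,0) (formula → 1, table → 0); rule it out.
(3) disagrees with G on (0,0) (formula → 1, table → 0); rule it out.
(4) disagrees with G on (0,1) (formula → 0, table → 1); rule it out.
(5) disagrees with G on (0,0) (formula → 1, table → 0); rule it out.
That leaves (2). Evaluating it on every row reproduces the table of G exactly.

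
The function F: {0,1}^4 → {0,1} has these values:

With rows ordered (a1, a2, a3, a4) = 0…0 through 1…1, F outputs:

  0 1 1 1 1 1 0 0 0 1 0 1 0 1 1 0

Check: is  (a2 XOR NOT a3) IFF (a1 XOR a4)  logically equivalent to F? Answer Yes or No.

Evaluate (a2 XOR NOT a3) IFF (a1 XOR a4) on each row and compare to F:
  a1=0, a2=0, a3=0, a4=0: formula gives 0, F = 0 ✓
  a1=0, a2=0, a3=0, a4=1: formula gives 1, F = 1 ✓
  a1=0, a2=0, a3=1, a4=0: formula gives 1, F = 1 ✓
  a1=0, a2=0, a3=1, a4=1: formula gives 0, but F = 1 ✗
Row (0,0,1,1) is a counterexample, so the formula is not equivalent to F.

No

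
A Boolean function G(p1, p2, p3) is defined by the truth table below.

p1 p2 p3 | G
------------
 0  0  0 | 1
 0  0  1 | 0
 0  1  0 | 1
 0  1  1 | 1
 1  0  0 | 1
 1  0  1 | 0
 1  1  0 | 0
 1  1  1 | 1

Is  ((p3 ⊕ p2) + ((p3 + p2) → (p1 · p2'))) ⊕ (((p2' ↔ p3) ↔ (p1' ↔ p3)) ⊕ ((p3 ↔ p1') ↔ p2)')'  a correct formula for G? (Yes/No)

No

Evaluate ((p3 ⊕ p2) + ((p3 + p2) → (p1 · p2'))) ⊕ (((p2' ↔ p3) ↔ (p1' ↔ p3)) ⊕ ((p3 ↔ p1') ↔ p2)')' on each row and compare to G:
  p1=0, p2=0, p3=0: formula gives 1, G = 1 ✓
  p1=0, p2=0, p3=1: formula gives 0, G = 0 ✓
  p1=0, p2=1, p3=0: formula gives 1, G = 1 ✓
  p1=0, p2=1, p3=1: formula gives 1, G = 1 ✓
  p1=1, p2=0, p3=0: formula gives 1, G = 1 ✓
  …
  p1=1, p2=1, p3=0: formula gives 1, but G = 0 ✗
A single disagreement suffices: at (1,1,0) they differ, so the formula does not compute G.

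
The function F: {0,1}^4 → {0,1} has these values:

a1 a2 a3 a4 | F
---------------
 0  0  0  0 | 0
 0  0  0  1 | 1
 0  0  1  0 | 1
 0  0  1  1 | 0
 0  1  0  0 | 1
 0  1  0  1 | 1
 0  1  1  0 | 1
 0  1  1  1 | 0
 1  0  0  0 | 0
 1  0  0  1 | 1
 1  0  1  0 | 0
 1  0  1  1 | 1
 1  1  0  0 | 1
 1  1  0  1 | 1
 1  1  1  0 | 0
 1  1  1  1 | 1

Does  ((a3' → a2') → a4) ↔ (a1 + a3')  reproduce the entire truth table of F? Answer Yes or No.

Test each input against both F and the formula:
  a1=0, a2=0, a3=0, a4=0: formula gives 0, F = 0 ✓
  a1=0, a2=0, a3=0, a4=1: formula gives 1, F = 1 ✓
  a1=0, a2=0, a3=1, a4=0: formula gives 1, F = 1 ✓
  a1=0, a2=0, a3=1, a4=1: formula gives 0, F = 0 ✓
  … (the remaining 12 rows also agree.)
All 16 rows match — the expression computes F exactly.

Yes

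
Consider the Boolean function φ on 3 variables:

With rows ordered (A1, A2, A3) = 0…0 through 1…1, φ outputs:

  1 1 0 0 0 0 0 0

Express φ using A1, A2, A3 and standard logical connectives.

φ=1 on 2 inputs: (0,0,0), (0,0,1). Reading each as a conjunction of literals (¬A1·¬A2·¬A3, ¬A1·¬A2·A3) and taking the OR gives the canonical DNF.

φ(A1, A2, A3) = ((¬A1 ∧ ¬A2) ∧ ¬A3) ∨ ((¬A1 ∧ ¬A2) ∧ A3)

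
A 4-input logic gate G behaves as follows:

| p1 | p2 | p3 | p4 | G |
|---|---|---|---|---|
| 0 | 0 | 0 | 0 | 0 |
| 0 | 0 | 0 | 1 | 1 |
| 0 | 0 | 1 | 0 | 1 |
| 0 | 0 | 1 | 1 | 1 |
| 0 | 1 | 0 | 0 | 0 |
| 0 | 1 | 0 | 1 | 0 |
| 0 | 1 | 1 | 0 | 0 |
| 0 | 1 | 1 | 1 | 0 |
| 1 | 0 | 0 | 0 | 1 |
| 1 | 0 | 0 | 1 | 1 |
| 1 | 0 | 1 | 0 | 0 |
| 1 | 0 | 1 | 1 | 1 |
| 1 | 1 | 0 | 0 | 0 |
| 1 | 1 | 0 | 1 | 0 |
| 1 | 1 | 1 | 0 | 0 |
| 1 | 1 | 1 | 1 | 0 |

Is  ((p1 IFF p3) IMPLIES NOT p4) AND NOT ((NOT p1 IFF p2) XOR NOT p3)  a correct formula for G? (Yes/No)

No

Check the formula against G row by row:
  p1=0, p2=0, p3=0, p4=0: formula gives 0, G = 0 ✓
  p1=0, p2=0, p3=0, p4=1: formula gives 0, but G = 1 ✗
A single disagreement suffices: at (0,0,0,1) they differ, so the formula does not compute G.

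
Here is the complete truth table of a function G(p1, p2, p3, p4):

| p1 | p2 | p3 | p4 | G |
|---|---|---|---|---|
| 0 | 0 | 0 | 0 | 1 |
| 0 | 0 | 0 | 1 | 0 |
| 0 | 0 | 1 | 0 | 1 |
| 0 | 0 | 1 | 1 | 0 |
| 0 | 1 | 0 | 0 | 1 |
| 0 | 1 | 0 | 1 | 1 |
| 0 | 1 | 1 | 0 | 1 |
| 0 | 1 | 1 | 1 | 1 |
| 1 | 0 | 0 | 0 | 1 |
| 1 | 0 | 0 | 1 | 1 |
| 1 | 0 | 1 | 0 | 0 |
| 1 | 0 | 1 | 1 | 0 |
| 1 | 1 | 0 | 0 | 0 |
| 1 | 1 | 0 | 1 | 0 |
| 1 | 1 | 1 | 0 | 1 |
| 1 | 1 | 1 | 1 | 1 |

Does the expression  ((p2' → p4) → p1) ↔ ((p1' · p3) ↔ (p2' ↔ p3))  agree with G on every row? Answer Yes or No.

Check the formula against G row by row:
  p1=0, p2=0, p3=0, p4=0: formula gives 1, G = 1 ✓
  p1=0, p2=0, p3=0, p4=1: formula gives 0, G = 0 ✓
  p1=0, p2=0, p3=1, p4=0: formula gives 1, G = 1 ✓
  p1=0, p2=0, p3=1, p4=1: formula gives 0, G = 0 ✓
  …and likewise for the remaining 12 rows.
No disagreement on any input; they are logically equivalent.

Yes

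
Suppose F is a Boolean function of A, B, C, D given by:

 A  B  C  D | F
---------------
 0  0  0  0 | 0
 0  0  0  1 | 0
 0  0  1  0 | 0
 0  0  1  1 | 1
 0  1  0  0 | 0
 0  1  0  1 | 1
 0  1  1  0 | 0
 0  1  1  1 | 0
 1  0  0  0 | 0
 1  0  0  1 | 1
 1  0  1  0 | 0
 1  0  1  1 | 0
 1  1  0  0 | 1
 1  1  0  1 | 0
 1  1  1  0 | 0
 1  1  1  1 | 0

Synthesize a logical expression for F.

F(A, B, C, D) = (((((not A and not B) and C) and D) or (((not A and B) and not C) and D)) or (((A and not B) and not C) and D)) or (((A and B) and not C) and not D)

Collect the rows where F=1 — (0,0,1,1), (0,1,0,1), (1,0,0,1), (1,1,0,0) — and write one minterm per row: ¬A·¬B·C·D, ¬A·B·¬C·D, A·¬B·¬C·D, A·B·¬C·¬D. Their union (logical OR) reproduces the table exactly.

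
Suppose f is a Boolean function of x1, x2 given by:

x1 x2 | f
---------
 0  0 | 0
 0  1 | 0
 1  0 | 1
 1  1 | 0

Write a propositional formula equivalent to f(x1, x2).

f(x1, x2) = x1 · x2'

1 only at (1,0): x1 AND NOT x2.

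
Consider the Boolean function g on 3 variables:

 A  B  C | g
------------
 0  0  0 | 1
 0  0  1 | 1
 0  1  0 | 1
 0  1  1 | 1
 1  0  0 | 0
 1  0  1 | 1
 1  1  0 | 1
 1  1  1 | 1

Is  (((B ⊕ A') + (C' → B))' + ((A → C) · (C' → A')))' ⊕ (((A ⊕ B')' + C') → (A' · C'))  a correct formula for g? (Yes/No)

Check the formula against g row by row:
  A=0, B=0, C=0: formula gives 1, g = 1 ✓
  A=0, B=0, C=1: formula gives 1, g = 1 ✓
  A=0, B=1, C=0: formula gives 1, g = 1 ✓
  A=0, B=1, C=1: formula gives 0, but g = 1 ✗
A single disagreement suffices: at (0,1,1) they differ, so the formula does not compute g.

No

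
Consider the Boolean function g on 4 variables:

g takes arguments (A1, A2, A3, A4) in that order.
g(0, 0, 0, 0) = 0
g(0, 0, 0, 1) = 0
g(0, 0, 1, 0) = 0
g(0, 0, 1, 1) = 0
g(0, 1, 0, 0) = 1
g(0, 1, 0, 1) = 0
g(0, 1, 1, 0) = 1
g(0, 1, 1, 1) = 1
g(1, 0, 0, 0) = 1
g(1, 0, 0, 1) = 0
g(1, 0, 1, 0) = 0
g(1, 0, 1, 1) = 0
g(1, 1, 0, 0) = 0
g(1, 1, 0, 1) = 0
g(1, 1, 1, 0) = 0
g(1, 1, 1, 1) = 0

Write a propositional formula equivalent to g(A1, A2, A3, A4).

g(A1, A2, A3, A4) = (((((NOT A1 AND A2) AND NOT A3) AND NOT A4) OR (((NOT A1 AND A2) AND A3) AND NOT A4)) OR (((NOT A1 AND A2) AND A3) AND A4)) OR (((A1 AND NOT A2) AND NOT A3) AND NOT A4)

Collect the rows where g=1 — (0,1,0,0), (0,1,1,0), (0,1,1,1), (1,0,0,0) — and write one minterm per row: ¬A1·A2·¬A3·¬A4, ¬A1·A2·A3·¬A4, ¬A1·A2·A3·A4, A1·¬A2·¬A3·¬A4. Their union (logical OR) reproduces the table exactly.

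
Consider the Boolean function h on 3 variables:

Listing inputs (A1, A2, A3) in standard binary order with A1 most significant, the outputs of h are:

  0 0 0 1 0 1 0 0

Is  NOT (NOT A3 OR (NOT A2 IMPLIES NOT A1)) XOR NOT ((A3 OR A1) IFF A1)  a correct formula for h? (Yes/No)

No

Test each input against both h and the formula:
  A1=0, A2=0, A3=0: formula gives 0, h = 0 ✓
  A1=0, A2=0, A3=1: formula gives 1, but h = 0 ✗
A single disagreement suffices: at (0,0,1) they differ, so the formula does not compute h.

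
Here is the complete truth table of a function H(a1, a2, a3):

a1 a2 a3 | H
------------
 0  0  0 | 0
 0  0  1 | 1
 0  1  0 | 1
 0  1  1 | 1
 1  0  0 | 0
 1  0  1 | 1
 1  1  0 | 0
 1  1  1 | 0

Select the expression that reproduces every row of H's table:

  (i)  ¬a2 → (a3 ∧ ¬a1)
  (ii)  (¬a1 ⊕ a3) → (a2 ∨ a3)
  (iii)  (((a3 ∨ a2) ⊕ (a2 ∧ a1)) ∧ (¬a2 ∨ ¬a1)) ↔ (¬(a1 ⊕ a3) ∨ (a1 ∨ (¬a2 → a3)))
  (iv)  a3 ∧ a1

iii

(i) disagrees with H on (1,0,1) (formula → 0, table → 1); rule it out.
(ii) disagrees with H on (1,0,0) (formula → 1, table → 0); rule it out.
(iv) disagrees with H on (0,0,1) (formula → 0, table → 1); rule it out.
Only (iii) survives; checking it on all 8 rows confirms it matches H.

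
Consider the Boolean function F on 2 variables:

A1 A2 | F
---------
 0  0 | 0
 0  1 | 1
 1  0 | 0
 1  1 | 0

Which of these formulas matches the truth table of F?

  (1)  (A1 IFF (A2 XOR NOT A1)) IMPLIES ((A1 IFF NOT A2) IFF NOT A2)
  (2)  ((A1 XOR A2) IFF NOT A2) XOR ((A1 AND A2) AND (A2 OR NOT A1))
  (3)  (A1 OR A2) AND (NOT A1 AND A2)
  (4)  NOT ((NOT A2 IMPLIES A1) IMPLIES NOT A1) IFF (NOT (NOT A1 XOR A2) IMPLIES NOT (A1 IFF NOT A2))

3

(1) disagrees with F on (0,0) (formula → 1, table → 0); rule it out.
(2) disagrees with F on (0,1) (formula → 0, table → 1); rule it out.
(4) disagrees with F on (1,1) (formula → 1, table → 0); rule it out.
(3) is the remaining candidate, and it agrees with F on all 4 inputs.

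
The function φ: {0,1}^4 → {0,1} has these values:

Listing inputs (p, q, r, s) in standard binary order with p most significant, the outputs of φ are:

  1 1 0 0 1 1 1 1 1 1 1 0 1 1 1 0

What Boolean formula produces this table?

There are just 4 zero rows: (0,0,1,0), (0,0,1,1), (1,0,1,1), (1,1,1,1). Their minterms are ¬p·¬q·r·¬s, ¬p·¬q·r·s, p·¬q·r·s, p·q·r·s; the OR of those covers precisely the 0-outputs, and negating it yields φ.

φ(p, q, r, s) = ¬((((((¬p ∧ ¬q) ∧ r) ∧ ¬s) ∨ (((¬p ∧ ¬q) ∧ r) ∧ s)) ∨ (((p ∧ ¬q) ∧ r) ∧ s)) ∨ (((p ∧ q) ∧ r) ∧ s))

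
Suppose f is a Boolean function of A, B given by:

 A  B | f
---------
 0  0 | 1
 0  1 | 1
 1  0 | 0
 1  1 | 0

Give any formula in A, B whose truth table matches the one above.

f(A, B) = (~A & ~B) | (~A & B)

f=1 on 2 inputs: (0,0), (0,1). Reading each as a conjunction of literals (¬A·¬B, ¬A·B) and taking the OR gives the canonical DNF.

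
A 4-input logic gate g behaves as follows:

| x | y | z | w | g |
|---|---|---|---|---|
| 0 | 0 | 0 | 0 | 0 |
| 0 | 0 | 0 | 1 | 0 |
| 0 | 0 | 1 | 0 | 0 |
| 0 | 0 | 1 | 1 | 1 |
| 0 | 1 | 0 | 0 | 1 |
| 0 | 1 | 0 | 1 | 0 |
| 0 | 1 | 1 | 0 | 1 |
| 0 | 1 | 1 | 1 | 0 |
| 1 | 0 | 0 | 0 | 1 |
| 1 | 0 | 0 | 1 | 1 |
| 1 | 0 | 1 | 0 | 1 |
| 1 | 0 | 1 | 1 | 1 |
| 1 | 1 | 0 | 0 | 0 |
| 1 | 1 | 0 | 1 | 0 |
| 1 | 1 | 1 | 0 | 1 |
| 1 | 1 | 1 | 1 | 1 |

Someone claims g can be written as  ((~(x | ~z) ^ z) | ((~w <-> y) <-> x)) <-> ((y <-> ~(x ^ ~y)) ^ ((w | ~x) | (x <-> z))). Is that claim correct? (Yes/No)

No

Evaluate ((~(x | ~z) ^ z) | ((~w <-> y) <-> x)) <-> ((y <-> ~(x ^ ~y)) ^ ((w | ~x) | (x <-> z))) on each row and compare to g:
  x=0, y=0, z=0, w=0: formula gives 0, g = 0 ✓
  x=0, y=0, z=0, w=1: formula gives 1, but g = 0 ✗
A single disagreement suffices: at (0,0,0,1) they differ, so the formula does not compute g.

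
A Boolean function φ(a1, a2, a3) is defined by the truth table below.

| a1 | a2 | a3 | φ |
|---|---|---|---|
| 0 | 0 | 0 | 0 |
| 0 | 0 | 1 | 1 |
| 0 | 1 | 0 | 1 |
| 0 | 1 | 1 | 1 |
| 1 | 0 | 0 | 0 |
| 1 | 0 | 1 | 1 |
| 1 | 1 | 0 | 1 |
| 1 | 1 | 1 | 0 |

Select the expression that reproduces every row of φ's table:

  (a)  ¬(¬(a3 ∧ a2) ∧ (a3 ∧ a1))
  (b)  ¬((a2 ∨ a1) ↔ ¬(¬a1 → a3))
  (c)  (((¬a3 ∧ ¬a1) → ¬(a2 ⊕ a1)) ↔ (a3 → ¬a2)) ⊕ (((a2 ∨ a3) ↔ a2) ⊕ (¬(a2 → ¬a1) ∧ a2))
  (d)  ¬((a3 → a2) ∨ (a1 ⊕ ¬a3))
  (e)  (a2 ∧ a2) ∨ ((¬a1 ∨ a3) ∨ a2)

(a): at (0,0,0) it gives 1, but φ = 0 — eliminated.
(b): at (0,0,0) it gives 1, but φ = 0 — eliminated.
(d): at (0,1,0) it gives 0, but φ = 1 — eliminated.
(e): at (0,0,0) it gives 1, but φ = 0 — eliminated.
(c) is the remaining candidate, and it agrees with φ on all 8 inputs.

c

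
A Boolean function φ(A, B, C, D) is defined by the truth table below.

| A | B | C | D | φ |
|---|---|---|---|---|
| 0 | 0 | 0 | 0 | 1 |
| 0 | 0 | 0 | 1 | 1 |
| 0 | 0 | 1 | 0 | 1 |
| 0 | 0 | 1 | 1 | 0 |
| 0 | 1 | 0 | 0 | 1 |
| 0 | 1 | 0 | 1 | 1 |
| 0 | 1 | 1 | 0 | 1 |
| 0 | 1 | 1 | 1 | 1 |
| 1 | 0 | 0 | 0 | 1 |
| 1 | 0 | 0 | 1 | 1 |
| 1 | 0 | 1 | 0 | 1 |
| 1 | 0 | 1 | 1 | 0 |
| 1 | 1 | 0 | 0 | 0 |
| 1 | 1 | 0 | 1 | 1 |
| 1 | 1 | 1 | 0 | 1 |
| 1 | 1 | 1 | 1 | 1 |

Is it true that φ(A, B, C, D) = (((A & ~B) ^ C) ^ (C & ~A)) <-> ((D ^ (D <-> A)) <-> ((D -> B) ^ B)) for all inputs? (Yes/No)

No

Evaluate (((A & ~B) ^ C) ^ (C & ~A)) <-> ((D ^ (D <-> A)) <-> ((D -> B) ^ B)) on each row and compare to φ:
  A=0, B=0, C=0, D=0: formula gives 0, but φ = 1 ✗
A single disagreement suffices: at (0,0,0,0) they differ, so the formula does not compute φ.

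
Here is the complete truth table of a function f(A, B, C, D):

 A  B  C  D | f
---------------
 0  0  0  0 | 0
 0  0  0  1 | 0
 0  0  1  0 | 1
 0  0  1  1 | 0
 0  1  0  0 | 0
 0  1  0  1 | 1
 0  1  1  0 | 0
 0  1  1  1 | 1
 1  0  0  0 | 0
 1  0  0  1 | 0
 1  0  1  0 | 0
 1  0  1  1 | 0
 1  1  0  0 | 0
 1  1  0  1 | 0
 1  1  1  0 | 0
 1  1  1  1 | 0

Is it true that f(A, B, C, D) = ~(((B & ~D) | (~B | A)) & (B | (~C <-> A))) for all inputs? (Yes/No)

Check the formula against f row by row:
  A=0, B=0, C=0, D=0: formula gives 1, but f = 0 ✗
Since they disagree at (0,0,0,0), the expression is not a correct formula for f.

No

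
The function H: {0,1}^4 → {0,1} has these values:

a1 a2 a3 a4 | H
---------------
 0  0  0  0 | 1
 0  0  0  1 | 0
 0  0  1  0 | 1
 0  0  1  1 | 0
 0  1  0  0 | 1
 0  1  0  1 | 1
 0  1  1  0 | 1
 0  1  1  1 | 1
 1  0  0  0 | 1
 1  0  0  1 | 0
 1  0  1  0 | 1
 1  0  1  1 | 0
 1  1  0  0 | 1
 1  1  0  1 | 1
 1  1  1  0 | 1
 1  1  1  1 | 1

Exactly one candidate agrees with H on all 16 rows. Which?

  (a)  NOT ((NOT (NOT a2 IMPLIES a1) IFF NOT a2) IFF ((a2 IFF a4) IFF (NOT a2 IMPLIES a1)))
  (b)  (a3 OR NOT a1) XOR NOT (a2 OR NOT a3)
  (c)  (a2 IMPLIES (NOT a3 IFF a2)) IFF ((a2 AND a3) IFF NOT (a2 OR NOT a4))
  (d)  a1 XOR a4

(a) fails at (0,1,0,1): the formula yields 0, H is 1.
(b) fails at (0,0,0,1): the formula yields 1, H is 0.
(d) fails at (0,0,0,0): the formula yields 0, H is 1.
Only (c) survives; checking it on all 16 rows confirms it matches H.

c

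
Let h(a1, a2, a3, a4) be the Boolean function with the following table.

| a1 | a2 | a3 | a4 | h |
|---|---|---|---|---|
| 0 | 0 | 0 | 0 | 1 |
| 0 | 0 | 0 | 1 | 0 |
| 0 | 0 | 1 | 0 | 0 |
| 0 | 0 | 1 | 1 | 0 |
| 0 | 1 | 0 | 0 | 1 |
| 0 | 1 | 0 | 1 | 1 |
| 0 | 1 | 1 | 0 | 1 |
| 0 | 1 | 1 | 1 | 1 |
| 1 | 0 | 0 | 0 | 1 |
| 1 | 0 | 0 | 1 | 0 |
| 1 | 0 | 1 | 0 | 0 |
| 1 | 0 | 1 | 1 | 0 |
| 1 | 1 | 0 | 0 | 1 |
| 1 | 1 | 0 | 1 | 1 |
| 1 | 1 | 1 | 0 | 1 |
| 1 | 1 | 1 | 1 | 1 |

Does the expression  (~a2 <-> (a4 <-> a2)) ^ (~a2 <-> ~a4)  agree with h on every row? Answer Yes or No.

Evaluate (~a2 <-> (a4 <-> a2)) ^ (~a2 <-> ~a4) on each row and compare to h:
  a1=0, a2=0, a3=0, a4=0: formula gives 0, but h = 1 ✗
Since they disagree at (0,0,0,0), the expression is not a correct formula for h.

No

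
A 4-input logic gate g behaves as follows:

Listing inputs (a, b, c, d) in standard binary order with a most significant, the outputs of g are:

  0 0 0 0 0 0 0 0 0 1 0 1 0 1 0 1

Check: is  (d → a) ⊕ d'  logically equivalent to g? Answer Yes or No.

Evaluate (d → a) ⊕ d' on each row and compare to g:
  a=0, b=0, c=0, d=0: formula gives 0, g = 0 ✓
  a=0, b=0, c=0, d=1: formula gives 0, g = 0 ✓
  a=0, b=0, c=1, d=0: formula gives 0, g = 0 ✓
  a=0, b=0, c=1, d=1: formula gives 0, g = 0 ✓
  …and likewise for the remaining 12 rows.
No disagreement on any input; they are logically equivalent.

Yes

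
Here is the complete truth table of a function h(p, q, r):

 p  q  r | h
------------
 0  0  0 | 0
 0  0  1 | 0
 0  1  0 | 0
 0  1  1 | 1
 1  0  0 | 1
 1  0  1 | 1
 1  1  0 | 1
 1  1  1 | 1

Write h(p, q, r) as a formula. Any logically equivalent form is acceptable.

There are just 3 zero rows: (0,0,0), (0,0,1), (0,1,0). Their minterms are ¬p·¬q·¬r, ¬p·¬q·r, ¬p·q·¬r; the OR of those covers precisely the 0-outputs, and negating it yields h.

h(p, q, r) = ~((((~p & ~q) & ~r) | ((~p & ~q) & r)) | ((~p & q) & ~r))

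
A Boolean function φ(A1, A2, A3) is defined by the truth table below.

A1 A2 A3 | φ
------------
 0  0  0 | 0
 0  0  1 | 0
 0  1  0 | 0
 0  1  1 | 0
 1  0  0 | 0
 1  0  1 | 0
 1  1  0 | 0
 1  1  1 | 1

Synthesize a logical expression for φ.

The output is 1 only when every input is 1 — the AND of all inputs.

φ(A1, A2, A3) = (A1 & A2) & A3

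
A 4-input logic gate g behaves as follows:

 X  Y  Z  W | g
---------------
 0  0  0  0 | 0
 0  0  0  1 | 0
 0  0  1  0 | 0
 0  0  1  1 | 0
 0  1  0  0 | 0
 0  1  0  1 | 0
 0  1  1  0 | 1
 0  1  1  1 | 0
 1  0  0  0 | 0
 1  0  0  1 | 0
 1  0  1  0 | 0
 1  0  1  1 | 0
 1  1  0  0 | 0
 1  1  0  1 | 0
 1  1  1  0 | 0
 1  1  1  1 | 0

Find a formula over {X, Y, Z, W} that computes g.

g(X, Y, Z, W) = ((NOT X AND Y) AND Z) AND NOT W

Only row (0,1,1,0) gives 1. That row's minterm ¬X·Y·Z·¬W is g directly.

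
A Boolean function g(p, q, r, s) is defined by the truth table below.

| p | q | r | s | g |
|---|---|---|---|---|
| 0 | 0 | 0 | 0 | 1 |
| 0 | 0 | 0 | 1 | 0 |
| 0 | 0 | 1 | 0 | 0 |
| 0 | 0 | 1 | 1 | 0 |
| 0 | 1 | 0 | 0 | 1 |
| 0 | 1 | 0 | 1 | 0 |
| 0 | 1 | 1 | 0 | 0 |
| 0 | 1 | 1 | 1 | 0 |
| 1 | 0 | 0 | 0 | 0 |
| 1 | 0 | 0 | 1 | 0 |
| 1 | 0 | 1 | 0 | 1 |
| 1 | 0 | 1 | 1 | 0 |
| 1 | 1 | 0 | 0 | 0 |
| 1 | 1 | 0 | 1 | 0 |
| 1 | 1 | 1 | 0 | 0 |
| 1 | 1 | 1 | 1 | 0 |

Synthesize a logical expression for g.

The 1-rows are (0,0,0,0), (0,1,0,0), (1,0,1,0). Each contributes one minterm — ¬p·¬q·¬r·¬s; ¬p·q·¬r·¬s; p·¬q·r·¬s — and their disjunction is a sum-of-products form of g.

g(p, q, r, s) = ((((~p & ~q) & ~r) & ~s) | (((~p & q) & ~r) & ~s)) | (((p & ~q) & r) & ~s)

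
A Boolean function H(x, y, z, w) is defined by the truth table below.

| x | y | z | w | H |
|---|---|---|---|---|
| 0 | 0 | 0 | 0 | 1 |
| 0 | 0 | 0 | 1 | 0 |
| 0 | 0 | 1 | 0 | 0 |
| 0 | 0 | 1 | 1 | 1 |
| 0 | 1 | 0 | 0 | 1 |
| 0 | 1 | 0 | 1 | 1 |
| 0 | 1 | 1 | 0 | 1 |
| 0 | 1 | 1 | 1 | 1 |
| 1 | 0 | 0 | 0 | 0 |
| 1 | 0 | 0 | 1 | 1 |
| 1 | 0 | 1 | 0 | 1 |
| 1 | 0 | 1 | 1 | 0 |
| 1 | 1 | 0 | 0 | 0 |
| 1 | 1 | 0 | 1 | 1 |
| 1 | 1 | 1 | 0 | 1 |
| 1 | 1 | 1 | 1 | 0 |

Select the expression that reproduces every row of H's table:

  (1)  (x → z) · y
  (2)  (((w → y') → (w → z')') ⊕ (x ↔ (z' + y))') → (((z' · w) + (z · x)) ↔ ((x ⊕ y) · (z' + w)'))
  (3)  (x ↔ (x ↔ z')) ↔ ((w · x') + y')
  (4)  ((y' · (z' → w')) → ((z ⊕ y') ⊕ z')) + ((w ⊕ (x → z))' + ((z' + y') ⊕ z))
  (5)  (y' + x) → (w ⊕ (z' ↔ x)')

5

(1) fails at (0,0,0,0): the formula yields 0, H is 1.
(2) fails at (0,0,1,0): the formula yields 1, H is 0.
(3) fails at (0,0,0,1): the formula yields 1, H is 0.
(4) fails at (0,0,0,1): the formula yields 1, H is 0.
Only (5) survives; checking it on all 16 rows confirms it matches H.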